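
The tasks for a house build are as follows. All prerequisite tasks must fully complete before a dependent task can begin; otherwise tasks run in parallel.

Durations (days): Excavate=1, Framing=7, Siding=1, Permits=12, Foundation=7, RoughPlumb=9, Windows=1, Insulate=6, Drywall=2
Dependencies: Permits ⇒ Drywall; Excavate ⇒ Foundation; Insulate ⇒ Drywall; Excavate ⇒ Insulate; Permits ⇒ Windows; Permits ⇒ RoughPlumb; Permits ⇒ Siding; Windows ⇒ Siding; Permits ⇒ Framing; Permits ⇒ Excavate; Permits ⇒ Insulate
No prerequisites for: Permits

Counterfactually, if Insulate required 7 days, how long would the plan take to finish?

Actual critical path: Permits→Excavate→Insulate→Drywall = 12+1+6+2 = 21 ⇒ 21 days.
Since Insulate is critical, the +1 change carries straight to that chain (now 22 days).
That remains the longest chain; total 22 days.

22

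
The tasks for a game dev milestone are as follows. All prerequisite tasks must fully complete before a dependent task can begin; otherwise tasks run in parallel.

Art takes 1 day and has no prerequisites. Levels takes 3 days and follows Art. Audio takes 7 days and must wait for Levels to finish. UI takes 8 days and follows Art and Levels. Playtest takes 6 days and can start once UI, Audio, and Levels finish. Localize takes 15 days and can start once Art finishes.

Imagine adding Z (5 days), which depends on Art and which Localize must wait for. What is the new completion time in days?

21

Originally the schedule takes 18 days.
With Z inserted, Localize now waits for max(Art, Z).
New critical path: Art→Z→Localize = 1+5+15 = 21 ⇒ 21 days.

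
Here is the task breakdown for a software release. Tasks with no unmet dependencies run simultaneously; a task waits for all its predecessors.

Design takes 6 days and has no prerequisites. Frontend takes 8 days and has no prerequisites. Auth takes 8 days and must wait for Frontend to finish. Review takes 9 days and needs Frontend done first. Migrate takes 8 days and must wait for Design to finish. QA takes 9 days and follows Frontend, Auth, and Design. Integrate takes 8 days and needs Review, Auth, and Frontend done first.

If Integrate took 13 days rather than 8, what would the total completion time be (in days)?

As given, the longest chain is Frontend→Review→Integrate = 8+9+8 = 25, so the finish is 25 days.
Integrate is on the critical path; changing it to 13 makes that path 30 days.
That remains the longest chain; total 30 days.

30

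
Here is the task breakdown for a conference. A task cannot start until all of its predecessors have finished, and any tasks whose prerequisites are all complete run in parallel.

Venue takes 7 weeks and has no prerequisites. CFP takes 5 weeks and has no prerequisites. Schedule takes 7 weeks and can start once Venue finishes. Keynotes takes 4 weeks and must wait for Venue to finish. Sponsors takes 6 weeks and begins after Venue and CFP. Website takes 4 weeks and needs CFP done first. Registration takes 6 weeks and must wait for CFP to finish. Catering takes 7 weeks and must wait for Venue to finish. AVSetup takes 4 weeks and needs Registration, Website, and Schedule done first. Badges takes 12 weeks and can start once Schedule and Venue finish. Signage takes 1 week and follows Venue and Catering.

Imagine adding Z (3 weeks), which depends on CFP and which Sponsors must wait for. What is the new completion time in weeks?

26

Originally the job takes 26 weeks.
With Z inserted, Sponsors now waits for max(Venue, CFP, Z).
New critical path: Venue→Schedule→Badges = 7+7+12 = 26 ⇒ 26 weeks.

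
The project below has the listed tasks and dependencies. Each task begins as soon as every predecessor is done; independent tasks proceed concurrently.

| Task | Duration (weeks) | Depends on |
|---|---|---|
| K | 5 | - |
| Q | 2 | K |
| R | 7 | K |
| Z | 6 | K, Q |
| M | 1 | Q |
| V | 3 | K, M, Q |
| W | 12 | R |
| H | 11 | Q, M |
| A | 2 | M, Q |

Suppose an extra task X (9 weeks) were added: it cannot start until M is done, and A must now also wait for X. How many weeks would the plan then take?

24

Originally the plan takes 24 weeks.
With X inserted, A now waits for max(M, Q, X).
New critical path: K→R→W = 5+7+12 = 24 ⇒ 24 weeks.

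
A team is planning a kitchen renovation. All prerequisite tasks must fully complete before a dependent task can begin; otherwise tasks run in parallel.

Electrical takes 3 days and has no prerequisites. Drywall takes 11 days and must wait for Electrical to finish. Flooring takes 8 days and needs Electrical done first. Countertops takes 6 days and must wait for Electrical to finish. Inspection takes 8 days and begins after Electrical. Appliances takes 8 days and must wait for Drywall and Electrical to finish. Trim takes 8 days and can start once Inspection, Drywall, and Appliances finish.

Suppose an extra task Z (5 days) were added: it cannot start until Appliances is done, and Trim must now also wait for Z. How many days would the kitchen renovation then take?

35

Originally the kitchen renovation takes 30 days.
With Z inserted, Trim now waits for max(Inspection, Drywall, Appliances, Z).
New critical path: Electrical→Drywall→Appliances→Z→Trim = 3+11+8+5+8 = 35 ⇒ 35 days.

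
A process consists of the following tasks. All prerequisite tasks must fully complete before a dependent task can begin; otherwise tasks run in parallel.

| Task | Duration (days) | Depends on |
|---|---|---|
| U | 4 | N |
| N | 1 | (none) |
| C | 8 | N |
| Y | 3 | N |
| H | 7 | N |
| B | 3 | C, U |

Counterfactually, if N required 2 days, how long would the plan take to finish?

13

Critical path before the change: N→C→B = 1+8+3 = 12 giving 12 days.
N is on the critical path; changing it to 2 makes that path 13 days.
The critical path is still N→C→B; finish is now 13 days.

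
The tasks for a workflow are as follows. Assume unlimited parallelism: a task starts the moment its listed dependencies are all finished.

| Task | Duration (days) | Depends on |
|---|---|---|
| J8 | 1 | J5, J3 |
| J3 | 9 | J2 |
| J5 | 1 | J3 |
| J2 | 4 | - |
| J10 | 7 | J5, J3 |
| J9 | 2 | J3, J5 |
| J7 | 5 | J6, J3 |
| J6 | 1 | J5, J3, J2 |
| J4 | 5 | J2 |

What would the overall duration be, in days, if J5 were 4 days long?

As given, the longest chain is J2→J3→J5→J10 = 4+9+1+7 = 21, so the finish is 21 days.
J5 is on the critical path; changing it to 4 makes that path 24 days.
That remains the longest chain; total 24 days.

24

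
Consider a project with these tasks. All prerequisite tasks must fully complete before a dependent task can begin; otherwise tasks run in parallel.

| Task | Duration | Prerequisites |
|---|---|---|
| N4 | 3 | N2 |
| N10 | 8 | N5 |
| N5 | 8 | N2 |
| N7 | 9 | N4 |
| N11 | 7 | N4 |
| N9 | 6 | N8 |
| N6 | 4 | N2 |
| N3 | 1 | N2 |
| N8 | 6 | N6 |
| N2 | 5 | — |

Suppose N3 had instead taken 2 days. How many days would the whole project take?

21

Critical path before the change: N2→N5→N10 = 5+8+8 = 21 giving 21 days.
N3 has 15 days of float (longest path through it is 6).
That remains the longest chain; total 21 days.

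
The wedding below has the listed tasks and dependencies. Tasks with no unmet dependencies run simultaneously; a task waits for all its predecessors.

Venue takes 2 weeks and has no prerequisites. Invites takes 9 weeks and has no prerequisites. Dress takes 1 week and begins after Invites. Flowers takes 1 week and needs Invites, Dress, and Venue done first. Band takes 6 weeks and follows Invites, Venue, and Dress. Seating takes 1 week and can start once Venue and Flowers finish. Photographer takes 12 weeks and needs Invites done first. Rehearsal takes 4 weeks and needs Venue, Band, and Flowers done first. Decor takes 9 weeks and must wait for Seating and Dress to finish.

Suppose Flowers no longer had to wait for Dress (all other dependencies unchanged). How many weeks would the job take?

21

With the dependency in place, Invites→Dress→Flowers→Seating→Decor = 9+1+1+1+9 = 21 sets the finish at 21 weeks.
Without Dress→Flowers, Flowers's earliest start moves from 10 to 9.
After: Invites→Photographer = 9+12 = 21 → 21 weeks.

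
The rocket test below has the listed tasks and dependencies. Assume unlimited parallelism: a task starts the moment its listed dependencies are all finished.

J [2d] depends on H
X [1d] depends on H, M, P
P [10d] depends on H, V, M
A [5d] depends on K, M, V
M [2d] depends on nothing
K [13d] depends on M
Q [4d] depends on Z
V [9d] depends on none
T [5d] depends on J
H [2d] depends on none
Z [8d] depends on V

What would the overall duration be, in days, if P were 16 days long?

26

Baseline: V→Z→Q = 9+8+4 = 21 → 21 days.
The longest path through P is only 20 days, so P has float 1.
The binding chain switches to V→P→X = 9+16+1 = 26; finish 26 days.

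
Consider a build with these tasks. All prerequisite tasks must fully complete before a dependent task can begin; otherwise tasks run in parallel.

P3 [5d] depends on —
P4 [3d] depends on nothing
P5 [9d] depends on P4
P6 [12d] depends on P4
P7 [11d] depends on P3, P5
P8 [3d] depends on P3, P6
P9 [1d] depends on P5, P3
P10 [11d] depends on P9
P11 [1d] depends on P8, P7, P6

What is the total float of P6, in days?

5

Critical path: P4→P5→P7→P11 = 3+9+11+1 = 24, so the finish is 24 days.
Longest path through P6: 19 days (earliest finish 15, latest finish 20).
So P6 can slip 20 − 15 = 5 days.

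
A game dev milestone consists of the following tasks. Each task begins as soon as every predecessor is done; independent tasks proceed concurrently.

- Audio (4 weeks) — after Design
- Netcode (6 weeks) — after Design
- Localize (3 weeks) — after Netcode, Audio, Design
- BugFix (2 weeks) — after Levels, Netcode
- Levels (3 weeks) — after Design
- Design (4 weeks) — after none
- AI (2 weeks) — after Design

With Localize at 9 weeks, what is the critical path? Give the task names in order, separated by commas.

Critical path before the change: Design→Netcode→Localize = 4+6+3 = 13 giving 13 weeks.
Localize lies on that path, so at 9 weeks the path becomes 19 weeks.
No other chain overtakes it, so the finish is 19 weeks.

Design, Netcode, Localize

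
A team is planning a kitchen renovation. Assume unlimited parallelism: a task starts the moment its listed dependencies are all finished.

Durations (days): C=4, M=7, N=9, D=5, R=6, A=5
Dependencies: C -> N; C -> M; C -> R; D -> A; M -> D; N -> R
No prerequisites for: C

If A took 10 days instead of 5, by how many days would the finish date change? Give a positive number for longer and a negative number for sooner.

5

The binding path is C→M→D→A = 4+7+5+5 = 21; finish at 21 days.
A lies on that path, so at 10 days the path becomes 26 days.
That remains the longest chain; total 26 days.
Change in finish: 26 − 21 = +5 days.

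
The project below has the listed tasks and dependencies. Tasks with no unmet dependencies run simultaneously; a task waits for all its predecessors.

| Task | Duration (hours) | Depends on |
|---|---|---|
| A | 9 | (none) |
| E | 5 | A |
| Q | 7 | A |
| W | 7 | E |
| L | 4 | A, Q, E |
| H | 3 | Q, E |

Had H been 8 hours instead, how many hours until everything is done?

Actual critical path: A→E→W = 9+5+7 = 21 ⇒ 21 hours.
H is off the critical path — its longest chain is 19 hours, giving 2 of slack.
The binding chain switches to A→Q→H = 9+7+8 = 24; finish 24 hours.

24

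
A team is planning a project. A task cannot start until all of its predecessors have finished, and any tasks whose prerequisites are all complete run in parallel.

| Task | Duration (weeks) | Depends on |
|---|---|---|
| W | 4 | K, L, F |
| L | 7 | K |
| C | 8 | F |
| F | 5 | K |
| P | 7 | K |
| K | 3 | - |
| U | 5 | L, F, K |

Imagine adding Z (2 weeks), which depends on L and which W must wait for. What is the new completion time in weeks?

16

Originally the project takes 16 weeks.
With Z inserted, W now waits for max(K, L, F, Z).
New critical path: K→F→C = 3+5+8 = 16 ⇒ 16 weeks.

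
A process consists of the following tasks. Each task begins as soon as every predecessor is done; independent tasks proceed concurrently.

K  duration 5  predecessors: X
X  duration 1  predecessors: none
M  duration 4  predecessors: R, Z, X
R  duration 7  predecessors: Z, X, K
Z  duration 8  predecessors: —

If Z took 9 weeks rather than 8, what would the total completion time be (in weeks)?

20

Baseline: Z→R→M = 8+7+4 = 19 → 19 weeks.
Since Z is critical, the +1 change carries straight to that chain (now 20 weeks).
The critical path is still Z→R→M; finish is now 20 weeks.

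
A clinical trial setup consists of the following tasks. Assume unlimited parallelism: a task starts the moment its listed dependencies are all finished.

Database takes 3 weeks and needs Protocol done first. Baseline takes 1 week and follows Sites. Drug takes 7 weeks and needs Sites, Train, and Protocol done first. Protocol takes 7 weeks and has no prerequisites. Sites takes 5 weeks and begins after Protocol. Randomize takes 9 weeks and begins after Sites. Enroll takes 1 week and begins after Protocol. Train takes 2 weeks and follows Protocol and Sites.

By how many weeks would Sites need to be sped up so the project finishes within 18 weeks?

3

Current finish: 21 weeks; target: 18.
Sites is on every critical path, so each week cut from Sites cuts the finish by one (this holds down to a finish of 17).
Need 21 − 18 = 3 weeks off Sites → Sites becomes 2 weeks, finish becomes 18.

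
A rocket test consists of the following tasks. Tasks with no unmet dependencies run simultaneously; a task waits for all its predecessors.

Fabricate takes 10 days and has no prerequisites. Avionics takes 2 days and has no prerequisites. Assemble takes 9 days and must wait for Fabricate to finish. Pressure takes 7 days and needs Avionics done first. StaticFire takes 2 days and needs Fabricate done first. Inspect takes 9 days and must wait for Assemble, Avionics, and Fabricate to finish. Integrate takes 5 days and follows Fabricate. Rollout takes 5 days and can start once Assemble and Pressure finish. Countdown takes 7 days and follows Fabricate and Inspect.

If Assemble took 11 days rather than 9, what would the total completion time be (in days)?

Baseline: Fabricate→Assemble→Inspect→Countdown = 10+9+9+7 = 35 → 35 days.
Since Assemble is critical, the +2 change carries straight to that chain (now 37 days).
That remains the longest chain; total 37 days.

37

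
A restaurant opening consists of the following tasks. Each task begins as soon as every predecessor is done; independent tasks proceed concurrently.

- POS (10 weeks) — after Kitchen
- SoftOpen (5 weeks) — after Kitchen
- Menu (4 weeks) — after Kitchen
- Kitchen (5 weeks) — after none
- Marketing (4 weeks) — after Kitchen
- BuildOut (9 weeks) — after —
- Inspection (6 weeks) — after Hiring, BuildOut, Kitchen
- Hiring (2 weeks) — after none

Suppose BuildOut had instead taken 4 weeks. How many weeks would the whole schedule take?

15

As given, the longest chain is BuildOut→Inspection = 9+6 = 15, so the finish is 15 weeks.
Since BuildOut is critical, the -5 change carries straight to that chain (now 10 weeks).
Now Kitchen→POS = 5+10 = 15 is longest, so the finish becomes 15 weeks.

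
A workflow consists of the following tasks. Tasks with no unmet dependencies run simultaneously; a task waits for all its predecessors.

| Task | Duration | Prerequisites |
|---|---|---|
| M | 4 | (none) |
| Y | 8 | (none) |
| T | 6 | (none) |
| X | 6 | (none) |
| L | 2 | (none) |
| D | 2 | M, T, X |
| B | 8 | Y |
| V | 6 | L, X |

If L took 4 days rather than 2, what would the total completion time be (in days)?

16

Critical path before the change: Y→B = 8+8 = 16 giving 16 days.
L has 8 days of float (longest path through it is 8).
No other chain overtakes it, so the finish is 16 days.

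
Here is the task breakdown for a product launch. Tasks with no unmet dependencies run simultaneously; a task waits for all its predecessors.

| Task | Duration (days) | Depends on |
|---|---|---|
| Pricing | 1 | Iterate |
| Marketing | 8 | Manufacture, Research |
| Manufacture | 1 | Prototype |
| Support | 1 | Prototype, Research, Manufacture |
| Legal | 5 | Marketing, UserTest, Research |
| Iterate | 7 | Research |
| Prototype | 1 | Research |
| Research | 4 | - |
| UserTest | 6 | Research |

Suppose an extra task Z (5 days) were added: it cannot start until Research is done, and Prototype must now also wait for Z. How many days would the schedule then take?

Originally the schedule takes 19 days.
With Z inserted, Prototype now waits for max(Research, Z).
New critical path: Research→Z→Prototype→Manufacture→Marketing→Legal = 4+5+1+1+8+5 = 24 ⇒ 24 days.

24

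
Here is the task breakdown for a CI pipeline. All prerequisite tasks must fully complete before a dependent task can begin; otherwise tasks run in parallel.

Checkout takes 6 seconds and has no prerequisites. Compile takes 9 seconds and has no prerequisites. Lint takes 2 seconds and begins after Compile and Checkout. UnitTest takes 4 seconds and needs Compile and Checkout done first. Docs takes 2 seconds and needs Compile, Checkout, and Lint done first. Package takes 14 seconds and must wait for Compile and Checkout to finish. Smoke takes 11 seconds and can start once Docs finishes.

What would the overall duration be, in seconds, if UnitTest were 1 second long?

Actual critical path: Compile→Lint→Docs→Smoke = 9+2+2+11 = 24 ⇒ 24 seconds.
The longest path through UnitTest is only 13 seconds, so UnitTest has float 11.
That remains the longest chain; total 24 seconds.

24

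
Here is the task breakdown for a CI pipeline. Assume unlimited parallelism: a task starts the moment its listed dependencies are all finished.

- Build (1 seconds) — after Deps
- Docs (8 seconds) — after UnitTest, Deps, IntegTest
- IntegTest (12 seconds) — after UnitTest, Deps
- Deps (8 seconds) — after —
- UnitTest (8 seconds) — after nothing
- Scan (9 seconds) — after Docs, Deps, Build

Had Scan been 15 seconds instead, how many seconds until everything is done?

Critical path before the change: Deps→IntegTest→Docs→Scan = 8+12+8+9 = 37 giving 37 seconds.
Since Scan is critical, the +6 change carries straight to that chain (now 43 seconds).
That remains the longest chain; total 43 seconds.

43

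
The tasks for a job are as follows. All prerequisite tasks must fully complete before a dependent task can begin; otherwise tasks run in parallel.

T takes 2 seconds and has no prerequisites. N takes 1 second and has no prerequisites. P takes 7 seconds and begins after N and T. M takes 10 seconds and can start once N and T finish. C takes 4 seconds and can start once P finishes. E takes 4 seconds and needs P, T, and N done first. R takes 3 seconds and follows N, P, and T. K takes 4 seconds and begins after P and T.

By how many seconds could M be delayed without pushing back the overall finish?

T→P→C = 2+7+4 = 13 sets the makespan at 13 seconds.
Longest path through M: 12 seconds (earliest finish 12, latest finish 13).
So M can slip 13 − 12 = 1 second.

1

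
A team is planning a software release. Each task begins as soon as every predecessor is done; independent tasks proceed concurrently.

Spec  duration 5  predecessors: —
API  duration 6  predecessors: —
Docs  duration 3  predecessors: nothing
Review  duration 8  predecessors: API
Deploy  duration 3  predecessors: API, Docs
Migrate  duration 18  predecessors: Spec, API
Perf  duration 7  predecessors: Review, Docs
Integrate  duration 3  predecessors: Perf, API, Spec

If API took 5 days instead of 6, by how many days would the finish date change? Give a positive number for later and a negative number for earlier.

-1

Actual critical path: API→Review→Perf→Integrate = 6+8+7+3 = 24 ⇒ 24 days.
API lies on that path, so at 5 days the path becomes 23 days.
Now Spec→Migrate = 5+18 = 23 is longest, so the finish becomes 23 days.
Change in finish: 23 − 24 = -1 days.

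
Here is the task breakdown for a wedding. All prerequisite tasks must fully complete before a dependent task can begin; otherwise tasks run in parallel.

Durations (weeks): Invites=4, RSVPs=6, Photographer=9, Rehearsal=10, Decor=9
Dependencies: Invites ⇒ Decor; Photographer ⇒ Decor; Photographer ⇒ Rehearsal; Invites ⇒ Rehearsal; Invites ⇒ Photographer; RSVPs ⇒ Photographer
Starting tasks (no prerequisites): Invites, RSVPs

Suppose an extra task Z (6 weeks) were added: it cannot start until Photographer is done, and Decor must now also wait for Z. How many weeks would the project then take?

30

Originally the project takes 25 weeks.
With Z inserted, Decor now waits for max(Invites, Photographer, Z).
New critical path: RSVPs→Photographer→Z→Decor = 6+9+6+9 = 30 ⇒ 30 weeks.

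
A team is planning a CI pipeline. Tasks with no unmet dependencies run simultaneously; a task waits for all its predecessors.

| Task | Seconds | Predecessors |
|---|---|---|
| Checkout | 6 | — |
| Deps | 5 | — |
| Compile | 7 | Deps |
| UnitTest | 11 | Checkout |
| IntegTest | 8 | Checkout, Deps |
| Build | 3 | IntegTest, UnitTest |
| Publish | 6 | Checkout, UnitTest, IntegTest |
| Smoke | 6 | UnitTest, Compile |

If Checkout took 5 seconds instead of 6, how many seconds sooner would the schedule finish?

1

Actual critical path: Checkout→UnitTest→Publish = 6+11+6 = 23 ⇒ 23 seconds.
Since Checkout is critical, the -1 change carries straight to that chain (now 22 seconds).
That remains the longest chain; total 22 seconds.
Change in finish: 22 − 23 = -1 seconds.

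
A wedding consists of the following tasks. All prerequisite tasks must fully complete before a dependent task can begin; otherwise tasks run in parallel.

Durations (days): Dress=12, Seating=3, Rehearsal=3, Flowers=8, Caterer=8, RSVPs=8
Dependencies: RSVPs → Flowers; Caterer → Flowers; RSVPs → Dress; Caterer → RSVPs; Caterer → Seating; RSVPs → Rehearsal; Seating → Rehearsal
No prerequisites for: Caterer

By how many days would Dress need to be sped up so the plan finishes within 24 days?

4

Current finish: 28 days; target: 24.
Dress is on every critical path, so each day cut from Dress cuts the finish by one (this holds down to a finish of 24).
Need 28 − 24 = 4 days off Dress → Dress becomes 8 days, finish becomes 24.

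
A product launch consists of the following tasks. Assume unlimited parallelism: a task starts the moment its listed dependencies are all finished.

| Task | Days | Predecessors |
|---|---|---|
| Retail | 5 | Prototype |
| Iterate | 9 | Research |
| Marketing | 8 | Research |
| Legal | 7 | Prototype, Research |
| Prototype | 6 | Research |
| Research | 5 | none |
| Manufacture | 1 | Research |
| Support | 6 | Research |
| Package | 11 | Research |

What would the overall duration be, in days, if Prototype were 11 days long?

23

As given, the longest chain is Research→Prototype→Legal = 5+6+7 = 18, so the finish is 18 days.
Prototype is on the critical path; changing it to 11 makes that path 23 days.
That remains the longest chain; total 23 days.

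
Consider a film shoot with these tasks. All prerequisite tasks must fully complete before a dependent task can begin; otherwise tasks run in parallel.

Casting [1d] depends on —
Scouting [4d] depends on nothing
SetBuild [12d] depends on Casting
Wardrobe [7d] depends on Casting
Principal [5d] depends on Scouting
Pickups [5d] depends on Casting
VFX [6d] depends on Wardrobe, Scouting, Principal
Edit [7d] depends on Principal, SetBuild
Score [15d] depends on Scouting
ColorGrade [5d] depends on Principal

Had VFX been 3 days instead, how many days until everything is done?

20

Critical path before the change: Casting→SetBuild→Edit = 1+12+7 = 20 giving 20 days.
VFX has 5 days of float (longest path through it is 15).
That remains the longest chain; total 20 days.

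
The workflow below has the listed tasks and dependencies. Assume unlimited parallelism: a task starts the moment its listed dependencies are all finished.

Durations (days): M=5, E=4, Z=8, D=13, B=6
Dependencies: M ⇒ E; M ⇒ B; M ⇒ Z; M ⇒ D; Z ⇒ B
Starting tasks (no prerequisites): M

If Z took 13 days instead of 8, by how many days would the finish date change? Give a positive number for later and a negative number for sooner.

5

Critical path before the change: M→Z→B = 5+8+6 = 19 giving 19 days.
Since Z is critical, the +5 change carries straight to that chain (now 24 days).
That remains the longest chain; total 24 days.
Change in finish: 24 − 19 = +5 days.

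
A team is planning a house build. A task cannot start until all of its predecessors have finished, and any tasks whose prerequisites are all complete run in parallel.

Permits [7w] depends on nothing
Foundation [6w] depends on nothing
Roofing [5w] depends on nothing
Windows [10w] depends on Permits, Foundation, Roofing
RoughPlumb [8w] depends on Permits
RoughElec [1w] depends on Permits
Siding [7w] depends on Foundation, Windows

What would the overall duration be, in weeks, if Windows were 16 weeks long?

Actual critical path: Permits→Windows→Siding = 7+10+7 = 24 ⇒ 24 weeks.
Windows lies on that path, so at 16 weeks the path becomes 30 weeks.
That remains the longest chain; total 30 weeks.

30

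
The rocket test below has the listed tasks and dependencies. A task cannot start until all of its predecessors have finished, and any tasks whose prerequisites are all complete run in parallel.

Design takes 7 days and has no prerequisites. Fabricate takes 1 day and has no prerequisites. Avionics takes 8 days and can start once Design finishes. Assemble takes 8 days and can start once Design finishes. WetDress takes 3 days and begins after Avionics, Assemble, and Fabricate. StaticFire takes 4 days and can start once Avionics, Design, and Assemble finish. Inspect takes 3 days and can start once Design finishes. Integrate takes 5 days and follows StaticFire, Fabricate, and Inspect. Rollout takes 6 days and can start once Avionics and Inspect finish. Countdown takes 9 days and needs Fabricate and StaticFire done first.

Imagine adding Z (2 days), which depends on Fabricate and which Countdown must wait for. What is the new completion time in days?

28

Originally the schedule takes 28 days.
With Z inserted, Countdown now waits for max(Fabricate, StaticFire, Z).
New critical path: Design→Avionics→StaticFire→Countdown = 7+8+4+9 = 28 ⇒ 28 days.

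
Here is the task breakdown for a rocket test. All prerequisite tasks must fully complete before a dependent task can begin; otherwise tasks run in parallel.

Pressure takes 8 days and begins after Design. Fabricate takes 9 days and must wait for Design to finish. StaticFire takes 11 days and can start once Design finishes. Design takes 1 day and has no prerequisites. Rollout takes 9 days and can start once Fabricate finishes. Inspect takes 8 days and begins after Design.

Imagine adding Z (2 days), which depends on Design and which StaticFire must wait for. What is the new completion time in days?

19

Originally the project takes 19 days.
With Z inserted, StaticFire now waits for max(Design, Z).
New critical path: Design→Fabricate→Rollout = 1+9+9 = 19 ⇒ 19 days.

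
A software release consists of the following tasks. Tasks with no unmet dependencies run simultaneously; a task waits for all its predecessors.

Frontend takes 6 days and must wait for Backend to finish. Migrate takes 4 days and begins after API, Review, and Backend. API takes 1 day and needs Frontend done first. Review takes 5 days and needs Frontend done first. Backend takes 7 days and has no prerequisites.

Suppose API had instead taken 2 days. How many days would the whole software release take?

Actual critical path: Backend→Frontend→Review→Migrate = 7+6+5+4 = 22 ⇒ 22 days.
API has 4 days of float (longest path through it is 18).
No other chain overtakes it, so the finish is 22 days.

22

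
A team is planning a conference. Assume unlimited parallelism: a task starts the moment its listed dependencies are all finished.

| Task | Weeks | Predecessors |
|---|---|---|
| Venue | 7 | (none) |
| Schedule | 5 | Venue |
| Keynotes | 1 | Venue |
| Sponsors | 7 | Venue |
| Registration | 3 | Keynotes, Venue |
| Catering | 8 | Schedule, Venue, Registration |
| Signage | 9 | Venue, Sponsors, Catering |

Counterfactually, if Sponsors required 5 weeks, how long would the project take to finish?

As given, the longest chain is Venue→Schedule→Catering→Signage = 7+5+8+9 = 29, so the finish is 29 weeks.
Sponsors is off the critical path — its longest chain is 23 weeks, giving 6 of slack.
The critical path is still Venue→Schedule→Catering→Signage; finish is now 29 weeks.

29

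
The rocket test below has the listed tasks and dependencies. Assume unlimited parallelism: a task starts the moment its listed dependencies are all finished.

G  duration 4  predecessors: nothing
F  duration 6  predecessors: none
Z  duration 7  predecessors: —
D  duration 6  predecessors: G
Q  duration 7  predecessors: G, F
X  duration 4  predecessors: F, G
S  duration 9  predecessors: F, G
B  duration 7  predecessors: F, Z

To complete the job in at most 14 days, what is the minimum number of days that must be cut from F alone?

1

Current finish: 15 days; target: 14.
F is on every critical path, so each day cut from F cuts the finish by one (this holds down to a finish of 14).
Need 15 − 14 = 1 day off F → F becomes 5 days, finish becomes 14.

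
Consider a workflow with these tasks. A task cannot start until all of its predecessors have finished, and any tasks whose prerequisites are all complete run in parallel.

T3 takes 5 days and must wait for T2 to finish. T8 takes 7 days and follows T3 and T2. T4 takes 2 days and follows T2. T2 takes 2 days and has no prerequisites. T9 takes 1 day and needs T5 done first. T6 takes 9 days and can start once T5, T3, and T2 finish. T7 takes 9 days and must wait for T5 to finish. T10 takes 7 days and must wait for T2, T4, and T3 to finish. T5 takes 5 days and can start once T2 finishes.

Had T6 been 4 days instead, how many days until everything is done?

16

As given, the longest chain is T2→T3→T6 = 2+5+9 = 16, so the finish is 16 days.
T6 lies on that path, so at 4 days the path becomes 11 days.
The binding chain switches to T2→T5→T7 = 2+5+9 = 16; finish 16 days.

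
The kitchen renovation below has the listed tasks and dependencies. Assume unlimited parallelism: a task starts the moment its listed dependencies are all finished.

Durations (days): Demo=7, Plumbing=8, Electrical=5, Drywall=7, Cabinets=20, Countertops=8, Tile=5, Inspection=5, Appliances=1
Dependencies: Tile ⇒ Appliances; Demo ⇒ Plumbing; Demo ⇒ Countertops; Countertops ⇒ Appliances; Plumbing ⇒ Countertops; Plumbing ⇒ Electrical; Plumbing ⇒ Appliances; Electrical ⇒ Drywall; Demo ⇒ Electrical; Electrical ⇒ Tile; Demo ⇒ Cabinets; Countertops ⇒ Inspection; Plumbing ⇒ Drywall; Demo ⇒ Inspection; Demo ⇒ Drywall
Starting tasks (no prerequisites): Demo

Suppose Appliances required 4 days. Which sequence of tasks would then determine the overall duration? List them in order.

Demo, Plumbing, Electrical, Tile, Appliances

Actual critical path: Demo→Plumbing→Countertops→Inspection = 7+8+8+5 = 28 ⇒ 28 days.
Appliances is off the critical path — its longest chain is 26 days, giving 2 of slack.
New critical path: Demo→Plumbing→Electrical→Tile→Appliances = 7+8+5+5+4 = 29 ⇒ 29 days.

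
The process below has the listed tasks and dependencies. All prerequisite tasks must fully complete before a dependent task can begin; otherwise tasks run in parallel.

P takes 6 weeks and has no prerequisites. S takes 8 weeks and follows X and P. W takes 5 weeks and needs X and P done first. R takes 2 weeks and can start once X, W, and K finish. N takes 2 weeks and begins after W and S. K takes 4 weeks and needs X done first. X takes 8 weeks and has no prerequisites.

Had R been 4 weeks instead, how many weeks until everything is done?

18

As given, the longest chain is X→S→N = 8+8+2 = 18, so the finish is 18 weeks.
R is off the critical path — its longest chain is 15 weeks, giving 3 of slack.
That remains the longest chain; total 18 weeks.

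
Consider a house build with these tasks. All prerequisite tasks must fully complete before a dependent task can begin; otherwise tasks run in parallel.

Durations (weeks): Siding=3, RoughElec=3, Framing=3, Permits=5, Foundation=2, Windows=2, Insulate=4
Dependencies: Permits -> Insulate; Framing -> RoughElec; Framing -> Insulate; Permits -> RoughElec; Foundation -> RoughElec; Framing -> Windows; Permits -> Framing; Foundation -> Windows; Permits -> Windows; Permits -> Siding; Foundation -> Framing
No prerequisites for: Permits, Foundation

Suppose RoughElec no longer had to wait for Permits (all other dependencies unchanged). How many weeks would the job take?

12

Original critical path: Permits→Framing→Insulate = 5+3+4 = 12 ⇒ 12 weeks.
Dropping Permits→RoughElec doesn't change RoughElec's earliest start (8); another predecessor still binds.
After: Permits→Framing→Insulate = 5+3+4 = 12 → 12 weeks.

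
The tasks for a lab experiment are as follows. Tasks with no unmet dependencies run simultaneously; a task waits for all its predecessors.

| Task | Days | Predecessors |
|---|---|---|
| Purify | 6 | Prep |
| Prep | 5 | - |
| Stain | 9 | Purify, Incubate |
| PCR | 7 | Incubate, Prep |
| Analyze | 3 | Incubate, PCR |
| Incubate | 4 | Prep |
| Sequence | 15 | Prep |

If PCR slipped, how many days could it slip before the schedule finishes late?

Prep→Sequence = 5+15 = 20 sets the makespan at 20 days.
Longest path through PCR: 19 days (earliest finish 16, latest finish 17).
Slack of PCR = 10 − 9 = 1 day.

1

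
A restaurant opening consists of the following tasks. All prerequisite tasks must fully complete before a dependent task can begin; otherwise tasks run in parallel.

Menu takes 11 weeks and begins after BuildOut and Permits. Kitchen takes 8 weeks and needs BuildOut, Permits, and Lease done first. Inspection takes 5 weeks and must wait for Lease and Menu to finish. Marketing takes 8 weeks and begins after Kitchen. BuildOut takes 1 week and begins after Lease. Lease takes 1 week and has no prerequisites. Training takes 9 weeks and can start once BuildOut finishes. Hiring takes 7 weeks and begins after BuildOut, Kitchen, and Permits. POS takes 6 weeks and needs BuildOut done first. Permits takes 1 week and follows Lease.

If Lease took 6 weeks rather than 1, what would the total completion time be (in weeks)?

23

Critical path before the change: Lease→Permits→Kitchen→Marketing = 1+1+8+8 = 18 giving 18 weeks.
Since Lease is critical, the +5 change carries straight to that chain (now 23 weeks).
The critical path is still Lease→Permits→Kitchen→Marketing; finish is now 23 weeks.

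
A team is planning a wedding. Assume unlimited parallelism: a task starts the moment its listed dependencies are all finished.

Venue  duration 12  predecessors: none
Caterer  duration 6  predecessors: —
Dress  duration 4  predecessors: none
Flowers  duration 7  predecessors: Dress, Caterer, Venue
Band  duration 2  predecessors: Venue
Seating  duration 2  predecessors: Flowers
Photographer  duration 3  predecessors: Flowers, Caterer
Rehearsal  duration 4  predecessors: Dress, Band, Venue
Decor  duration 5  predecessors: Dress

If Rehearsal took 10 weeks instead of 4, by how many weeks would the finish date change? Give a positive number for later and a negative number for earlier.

Baseline: Venue→Flowers→Photographer = 12+7+3 = 22 → 22 weeks.
The longest path through Rehearsal is only 18 weeks, so Rehearsal has float 4.
Now Venue→Band→Rehearsal = 12+2+10 = 24 is longest, so the finish becomes 24 weeks.
Change in finish: 24 − 22 = +2 weeks.

2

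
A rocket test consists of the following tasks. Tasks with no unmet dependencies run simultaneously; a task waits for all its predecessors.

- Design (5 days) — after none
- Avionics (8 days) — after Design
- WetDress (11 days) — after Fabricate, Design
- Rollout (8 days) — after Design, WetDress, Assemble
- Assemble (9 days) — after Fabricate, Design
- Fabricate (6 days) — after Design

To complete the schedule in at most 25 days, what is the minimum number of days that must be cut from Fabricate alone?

5

Current finish: 30 days; target: 25.
Fabricate is on every critical path, so each day cut from Fabricate cuts the finish by one (this holds down to a finish of 25).
Need 30 − 25 = 5 days off Fabricate → Fabricate becomes 1 day, finish becomes 25.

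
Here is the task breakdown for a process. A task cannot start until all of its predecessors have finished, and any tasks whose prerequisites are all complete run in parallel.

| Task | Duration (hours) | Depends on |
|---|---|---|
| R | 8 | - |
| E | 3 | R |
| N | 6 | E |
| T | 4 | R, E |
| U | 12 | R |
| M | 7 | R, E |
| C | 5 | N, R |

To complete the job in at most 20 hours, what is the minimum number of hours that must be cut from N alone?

2

Current finish: 22 hours; target: 20.
N is on every critical path, so each hour cut from N cuts the finish by one (this holds down to a finish of 20).
Need 22 − 20 = 2 hours off N → N becomes 4 hours, finish becomes 20.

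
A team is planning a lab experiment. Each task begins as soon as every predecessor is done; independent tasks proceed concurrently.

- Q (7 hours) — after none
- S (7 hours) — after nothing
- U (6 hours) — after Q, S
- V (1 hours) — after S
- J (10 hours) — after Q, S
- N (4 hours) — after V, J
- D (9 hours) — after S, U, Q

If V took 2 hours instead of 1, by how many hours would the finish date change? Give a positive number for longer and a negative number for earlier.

0

As given, the longest chain is Q→U→D = 7+6+9 = 22, so the finish is 22 hours.
V is off the critical path — its longest chain is 12 hours, giving 10 of slack.
The critical path is still Q→U→D; finish is now 22 hours.
Change in finish: 22 − 22 = +0 hours.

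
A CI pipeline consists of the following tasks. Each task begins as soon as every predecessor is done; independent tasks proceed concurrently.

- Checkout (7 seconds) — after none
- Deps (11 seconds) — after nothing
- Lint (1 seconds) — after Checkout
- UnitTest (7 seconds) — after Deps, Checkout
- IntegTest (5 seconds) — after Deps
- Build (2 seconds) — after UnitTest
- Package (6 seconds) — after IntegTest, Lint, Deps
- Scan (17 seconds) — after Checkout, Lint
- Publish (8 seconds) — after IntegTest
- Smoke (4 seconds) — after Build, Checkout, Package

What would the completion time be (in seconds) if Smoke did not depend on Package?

25

With the dependency in place, Deps→IntegTest→Package→Smoke = 11+5+6+4 = 26 sets the finish at 26 seconds.
Without Package→Smoke, Smoke's earliest start moves from 22 to 20.
New critical path: Checkout→Lint→Scan = 7+1+17 = 25 ⇒ 25 seconds.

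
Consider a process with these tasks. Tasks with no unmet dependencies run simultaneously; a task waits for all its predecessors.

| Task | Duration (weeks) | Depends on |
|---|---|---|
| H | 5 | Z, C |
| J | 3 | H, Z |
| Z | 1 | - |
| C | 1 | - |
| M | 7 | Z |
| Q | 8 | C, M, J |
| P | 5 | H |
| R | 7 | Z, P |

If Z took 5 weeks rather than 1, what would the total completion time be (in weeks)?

Critical path before the change: Z→H→P→R = 1+5+5+7 = 18 giving 18 weeks.
Z is on the critical path; changing it to 5 makes that path 22 weeks.
The critical path is still Z→H→P→R; finish is now 22 weeks.

22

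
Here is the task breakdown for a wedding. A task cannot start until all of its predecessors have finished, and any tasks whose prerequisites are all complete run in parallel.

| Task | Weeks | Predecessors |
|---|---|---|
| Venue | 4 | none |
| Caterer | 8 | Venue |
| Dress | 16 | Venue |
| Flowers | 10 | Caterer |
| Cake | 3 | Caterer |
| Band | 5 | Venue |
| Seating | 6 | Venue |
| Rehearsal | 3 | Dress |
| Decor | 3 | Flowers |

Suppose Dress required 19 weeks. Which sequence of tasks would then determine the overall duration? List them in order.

Venue, Dress, Rehearsal

The binding path is Venue→Caterer→Flowers→Decor = 4+8+10+3 = 25; finish at 25 weeks.
Dress is off the critical path — its longest chain is 23 weeks, giving 2 of slack.
The binding chain switches to Venue→Dress→Rehearsal = 4+19+3 = 26; finish 26 weeks.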